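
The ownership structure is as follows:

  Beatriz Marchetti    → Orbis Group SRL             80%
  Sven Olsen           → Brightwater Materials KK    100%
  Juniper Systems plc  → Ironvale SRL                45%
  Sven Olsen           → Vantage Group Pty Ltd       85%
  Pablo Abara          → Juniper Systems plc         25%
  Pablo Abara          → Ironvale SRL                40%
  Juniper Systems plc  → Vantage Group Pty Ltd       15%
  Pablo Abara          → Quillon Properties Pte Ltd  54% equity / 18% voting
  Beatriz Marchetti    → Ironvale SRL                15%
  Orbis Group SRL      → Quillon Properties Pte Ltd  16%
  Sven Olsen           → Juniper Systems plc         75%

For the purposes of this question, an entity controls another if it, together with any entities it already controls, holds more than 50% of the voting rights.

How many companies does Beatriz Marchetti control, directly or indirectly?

Beatriz holds 80% of Orbis, so Beatriz controls Orbis.
No other company's threshold is met.
Beatriz controls 1 company.

1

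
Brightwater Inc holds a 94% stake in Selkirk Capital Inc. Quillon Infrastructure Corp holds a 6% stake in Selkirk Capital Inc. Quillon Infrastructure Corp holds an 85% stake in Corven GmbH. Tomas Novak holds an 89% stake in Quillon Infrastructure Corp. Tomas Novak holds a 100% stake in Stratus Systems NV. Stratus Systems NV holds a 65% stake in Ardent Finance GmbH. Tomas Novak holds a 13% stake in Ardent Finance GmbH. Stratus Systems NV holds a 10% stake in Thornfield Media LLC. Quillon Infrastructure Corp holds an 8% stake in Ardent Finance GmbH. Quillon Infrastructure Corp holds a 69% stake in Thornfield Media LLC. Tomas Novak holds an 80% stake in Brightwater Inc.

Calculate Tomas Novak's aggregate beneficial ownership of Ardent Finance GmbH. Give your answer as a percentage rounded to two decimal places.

85.12%

Tomas reaches Ardent along 3 paths.
Via Stratus: 100% × 65% = 65%.
Direct stake: 13% = 13%.
Via Quillon: 89% × 8% = 7.12%.
Total: 65% + 13% + 7.12% = 85.12%.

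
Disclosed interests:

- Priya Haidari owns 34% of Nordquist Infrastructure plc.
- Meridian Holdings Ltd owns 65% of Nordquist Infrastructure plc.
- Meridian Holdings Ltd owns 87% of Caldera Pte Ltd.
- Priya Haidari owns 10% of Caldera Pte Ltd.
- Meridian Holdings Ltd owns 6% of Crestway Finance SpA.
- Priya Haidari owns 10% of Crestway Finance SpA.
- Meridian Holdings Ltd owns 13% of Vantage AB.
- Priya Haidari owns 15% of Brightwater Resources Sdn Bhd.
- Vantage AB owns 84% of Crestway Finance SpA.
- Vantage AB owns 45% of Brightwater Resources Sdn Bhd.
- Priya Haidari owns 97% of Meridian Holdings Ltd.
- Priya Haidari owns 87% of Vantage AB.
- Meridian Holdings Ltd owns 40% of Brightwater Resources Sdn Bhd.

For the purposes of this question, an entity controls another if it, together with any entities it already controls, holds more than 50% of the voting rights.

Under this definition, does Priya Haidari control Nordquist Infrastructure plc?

Priya holds 97% of Meridian, so Priya controls Meridian.
Meridian and Priya together hold 65% + 34% = 99% of Nordquist, so Priya controls Nordquist.

Yes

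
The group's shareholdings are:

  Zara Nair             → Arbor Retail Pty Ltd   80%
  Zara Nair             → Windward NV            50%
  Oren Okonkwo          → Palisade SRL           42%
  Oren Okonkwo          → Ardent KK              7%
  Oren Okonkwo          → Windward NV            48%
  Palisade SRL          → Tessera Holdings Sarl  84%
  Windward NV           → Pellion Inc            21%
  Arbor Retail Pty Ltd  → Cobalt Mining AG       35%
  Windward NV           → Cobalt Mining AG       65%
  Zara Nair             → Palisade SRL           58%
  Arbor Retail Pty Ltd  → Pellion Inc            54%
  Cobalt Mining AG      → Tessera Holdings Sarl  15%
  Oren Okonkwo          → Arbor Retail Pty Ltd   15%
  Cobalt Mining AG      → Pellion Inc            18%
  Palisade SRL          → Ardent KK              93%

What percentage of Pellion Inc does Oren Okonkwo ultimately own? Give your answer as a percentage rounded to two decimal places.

Oren reaches Pellion along 4 paths.
Via Arbor: 15% × 54% = 8.1%.
Via Arbor → Cobalt: 15% × 35% × 18% = 0.945%.
Via Windward → Cobalt: 48% × 65% × 18% = 5.616%.
Via Windward: 48% × 21% = 10.08%.
Total: 8.1% + 0.945% + 5.616% + 10.08% = 24.741%.
Rounded: 24.74%.

24.74%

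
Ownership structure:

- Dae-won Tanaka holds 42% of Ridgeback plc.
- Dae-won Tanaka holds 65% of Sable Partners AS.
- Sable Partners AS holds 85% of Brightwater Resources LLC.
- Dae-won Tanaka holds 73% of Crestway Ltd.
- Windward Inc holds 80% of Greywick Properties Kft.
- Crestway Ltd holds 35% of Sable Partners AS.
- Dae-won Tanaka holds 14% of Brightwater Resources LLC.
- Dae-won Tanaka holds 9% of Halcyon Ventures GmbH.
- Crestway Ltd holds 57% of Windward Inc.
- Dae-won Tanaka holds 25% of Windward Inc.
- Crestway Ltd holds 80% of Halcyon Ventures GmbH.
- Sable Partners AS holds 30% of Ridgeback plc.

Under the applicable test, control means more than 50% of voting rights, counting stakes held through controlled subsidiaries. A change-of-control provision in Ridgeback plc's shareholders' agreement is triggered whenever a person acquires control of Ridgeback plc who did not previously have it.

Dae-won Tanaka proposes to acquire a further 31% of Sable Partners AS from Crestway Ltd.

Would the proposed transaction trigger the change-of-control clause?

The purchase adds only to Dae-won's holdings (Crestway's stake shrinks), so Dae-won is the only person who could newly come to control Ridgeback.
Dae-won holds 73% of Crestway, so Dae-won controls Crestway.
Crestway and Dae-won together hold 35% + 65% = 100% of Sable, so Dae-won controls Sable.
Dae-won and Sable together hold 42% + 30% = 72% of Ridgeback, so Dae-won controls Ridgeback.
So Dae-won already controls Ridgeback before the transaction.
After the purchase, Dae-won's direct stake in Sable rises to 65% + 31% = 96%, and Crestway's stake falls to 4%.
Dae-won controlled Ridgeback already, so this is not a new person acquiring control; every other person's position is unchanged or reduced.
No new person acquires control, so the clause is not triggered.

No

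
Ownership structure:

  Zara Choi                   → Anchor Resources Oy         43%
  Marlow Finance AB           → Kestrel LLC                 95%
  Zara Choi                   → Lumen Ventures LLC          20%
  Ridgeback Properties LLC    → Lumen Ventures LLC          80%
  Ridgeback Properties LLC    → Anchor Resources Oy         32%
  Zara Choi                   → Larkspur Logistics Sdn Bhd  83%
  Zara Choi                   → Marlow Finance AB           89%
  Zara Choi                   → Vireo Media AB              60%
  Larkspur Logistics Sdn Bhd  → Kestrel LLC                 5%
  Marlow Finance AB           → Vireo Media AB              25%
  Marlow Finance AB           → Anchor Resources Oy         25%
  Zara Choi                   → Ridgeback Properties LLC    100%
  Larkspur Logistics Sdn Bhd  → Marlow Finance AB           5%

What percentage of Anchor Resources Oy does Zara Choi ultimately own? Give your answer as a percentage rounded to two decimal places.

Zara reaches Anchor along 4 paths.
Direct stake: 43% = 43%.
Via Ridgeback: 100% × 32% = 32%.
Via Marlow: 89% × 25% = 22.25%.
Via Larkspur → Marlow: 83% × 5% × 25% = 1.0375%.
Total: 43% + 32% + 22.25% + 1.0375% = 98.2875%.
Rounded: 98.29%.

98.29%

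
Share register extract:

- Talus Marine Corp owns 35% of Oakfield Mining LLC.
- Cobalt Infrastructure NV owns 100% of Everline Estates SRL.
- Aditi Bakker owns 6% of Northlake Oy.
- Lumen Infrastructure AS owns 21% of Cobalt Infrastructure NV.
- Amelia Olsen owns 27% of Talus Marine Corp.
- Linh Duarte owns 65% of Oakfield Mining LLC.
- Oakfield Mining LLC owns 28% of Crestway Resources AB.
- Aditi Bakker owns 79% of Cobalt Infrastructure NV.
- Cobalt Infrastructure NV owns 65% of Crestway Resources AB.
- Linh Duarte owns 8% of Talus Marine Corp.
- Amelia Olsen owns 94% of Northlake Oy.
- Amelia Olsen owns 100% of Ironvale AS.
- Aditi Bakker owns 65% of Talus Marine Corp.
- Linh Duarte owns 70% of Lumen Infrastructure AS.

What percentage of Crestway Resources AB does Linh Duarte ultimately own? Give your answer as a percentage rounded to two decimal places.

Linh reaches Crestway along 3 paths.
Via Lumen → Cobalt: 70% × 21% × 65% = 9.555%.
Via Oakfield: 65% × 28% = 18.2%.
Via Talus → Oakfield: 8% × 35% × 28% = 0.784%.
Total: 9.555% + 18.2% + 0.784% = 28.539%.
Rounded: 28.54%.

28.54%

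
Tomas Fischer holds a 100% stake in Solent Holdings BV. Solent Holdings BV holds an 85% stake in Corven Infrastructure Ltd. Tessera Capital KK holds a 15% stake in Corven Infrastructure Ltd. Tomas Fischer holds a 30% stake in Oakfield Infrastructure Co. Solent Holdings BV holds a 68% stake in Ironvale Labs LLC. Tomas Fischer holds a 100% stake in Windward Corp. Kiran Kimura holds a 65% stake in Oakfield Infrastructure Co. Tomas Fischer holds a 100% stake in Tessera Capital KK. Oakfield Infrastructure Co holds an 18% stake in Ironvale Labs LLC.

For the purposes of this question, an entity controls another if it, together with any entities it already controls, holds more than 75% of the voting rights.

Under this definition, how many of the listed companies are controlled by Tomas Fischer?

Tomas holds 100% of Solent, so Tomas controls Solent.
Tomas holds 100% of Tessera, so Tomas controls Tessera.
Tessera and Solent together hold 15% + 85% = 100% of Corven, so Tomas controls Corven.
Tomas holds 100% of Windward, so Tomas controls Windward.
No other company's threshold is met.
Tomas controls 4 companies.

4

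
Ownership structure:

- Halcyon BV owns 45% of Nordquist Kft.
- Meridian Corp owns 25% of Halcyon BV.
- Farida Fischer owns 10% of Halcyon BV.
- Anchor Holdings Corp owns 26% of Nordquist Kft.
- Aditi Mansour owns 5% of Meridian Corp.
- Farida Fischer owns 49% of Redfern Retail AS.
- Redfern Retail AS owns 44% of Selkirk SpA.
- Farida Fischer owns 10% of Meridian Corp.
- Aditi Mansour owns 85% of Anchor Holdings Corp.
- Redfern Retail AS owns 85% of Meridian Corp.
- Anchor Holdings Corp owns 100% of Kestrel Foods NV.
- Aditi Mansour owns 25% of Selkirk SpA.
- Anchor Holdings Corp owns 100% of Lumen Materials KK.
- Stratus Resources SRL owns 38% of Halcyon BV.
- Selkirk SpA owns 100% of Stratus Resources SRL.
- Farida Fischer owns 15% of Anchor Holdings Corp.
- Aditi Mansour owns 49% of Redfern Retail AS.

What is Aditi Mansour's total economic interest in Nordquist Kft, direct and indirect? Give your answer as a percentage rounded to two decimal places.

35.31%

Aditi reaches Nordquist along 5 paths.
Via Redfern → Selkirk → Stratus → Halcyon: 49% × 44% × 100% × 38% × 45% = 3.68676%.
Via Selkirk → Stratus → Halcyon: 25% × 100% × 38% × 45% = 4.275%.
Via Meridian → Halcyon: 5% × 25% × 45% = 0.5625%.
Via Redfern → Meridian → Halcyon: 49% × 85% × 25% × 45% = 4.685625%.
Via Anchor: 85% × 26% = 22.1%.
Total: 3.68676% + 4.275% + 0.5625% + 4.685625% + 22.1% = 35.309885%.
Rounded: 35.31%.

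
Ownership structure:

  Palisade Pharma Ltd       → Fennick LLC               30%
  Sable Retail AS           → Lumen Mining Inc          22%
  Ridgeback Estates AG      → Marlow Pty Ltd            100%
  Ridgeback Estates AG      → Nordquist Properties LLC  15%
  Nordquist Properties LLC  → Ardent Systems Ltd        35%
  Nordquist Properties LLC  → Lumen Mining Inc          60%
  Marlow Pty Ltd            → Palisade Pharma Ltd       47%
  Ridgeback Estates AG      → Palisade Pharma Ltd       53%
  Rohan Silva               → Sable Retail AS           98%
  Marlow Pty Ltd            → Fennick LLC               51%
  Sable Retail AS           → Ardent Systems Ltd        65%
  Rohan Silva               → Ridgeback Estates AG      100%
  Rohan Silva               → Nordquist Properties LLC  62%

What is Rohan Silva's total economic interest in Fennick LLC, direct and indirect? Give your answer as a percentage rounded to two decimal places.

81.00%

Rohan reaches Fennick along 3 paths.
Via Ridgeback → Marlow: 100% × 100% × 51% = 51%.
Via Ridgeback → Marlow → Palisade: 100% × 100% × 47% × 30% = 14.1%.
Via Ridgeback → Palisade: 100% × 53% × 30% = 15.9%.
Total: 51% + 14.1% + 15.9% = 81%.
Rounded: 81.00%.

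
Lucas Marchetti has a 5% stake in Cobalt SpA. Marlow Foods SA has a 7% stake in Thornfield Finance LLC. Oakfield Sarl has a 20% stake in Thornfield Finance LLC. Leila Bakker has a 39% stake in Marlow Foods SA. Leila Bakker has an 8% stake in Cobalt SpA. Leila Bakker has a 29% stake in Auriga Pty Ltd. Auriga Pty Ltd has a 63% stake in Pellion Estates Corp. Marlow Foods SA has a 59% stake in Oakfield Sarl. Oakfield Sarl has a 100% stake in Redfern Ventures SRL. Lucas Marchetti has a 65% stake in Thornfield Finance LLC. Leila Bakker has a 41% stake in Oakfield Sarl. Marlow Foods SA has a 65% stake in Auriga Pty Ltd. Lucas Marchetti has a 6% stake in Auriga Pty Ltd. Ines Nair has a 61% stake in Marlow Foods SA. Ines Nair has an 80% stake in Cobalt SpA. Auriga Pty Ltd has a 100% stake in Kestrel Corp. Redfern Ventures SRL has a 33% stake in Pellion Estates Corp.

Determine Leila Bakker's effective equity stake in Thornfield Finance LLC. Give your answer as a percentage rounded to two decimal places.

15.53%

Leila reaches Thornfield along 3 paths.
Via Marlow → Oakfield: 39% × 59% × 20% = 4.602%.
Via Oakfield: 41% × 20% = 8.2%.
Via Marlow: 39% × 7% = 2.73%.
Total: 4.602% + 8.2% + 2.73% = 15.532%.
Rounded: 15.53%.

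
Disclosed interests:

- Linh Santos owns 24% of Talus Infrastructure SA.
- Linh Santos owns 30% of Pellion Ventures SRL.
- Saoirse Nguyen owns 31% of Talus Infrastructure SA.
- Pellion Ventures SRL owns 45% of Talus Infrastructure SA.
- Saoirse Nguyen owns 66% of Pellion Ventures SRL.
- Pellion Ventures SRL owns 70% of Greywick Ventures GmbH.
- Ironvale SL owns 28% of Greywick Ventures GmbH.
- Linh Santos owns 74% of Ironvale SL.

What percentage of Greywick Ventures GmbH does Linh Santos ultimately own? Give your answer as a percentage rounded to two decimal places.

41.72%

Linh reaches Greywick along 2 paths.
Via Ironvale: 74% × 28% = 20.72%.
Via Pellion: 30% × 70% = 21%.
Total: 20.72% + 21% = 41.72%.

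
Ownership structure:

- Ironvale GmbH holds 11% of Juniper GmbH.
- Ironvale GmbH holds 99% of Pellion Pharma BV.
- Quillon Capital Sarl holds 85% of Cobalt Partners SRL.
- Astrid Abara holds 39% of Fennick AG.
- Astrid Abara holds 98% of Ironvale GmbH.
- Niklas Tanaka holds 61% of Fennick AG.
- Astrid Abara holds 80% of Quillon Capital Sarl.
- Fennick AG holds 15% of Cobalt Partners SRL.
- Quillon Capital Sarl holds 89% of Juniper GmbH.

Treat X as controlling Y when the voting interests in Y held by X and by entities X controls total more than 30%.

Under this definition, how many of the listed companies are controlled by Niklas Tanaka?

Niklas holds 61% of Fennick, so Niklas controls Fennick.
No other company's threshold is met.
Niklas controls 1 company.

1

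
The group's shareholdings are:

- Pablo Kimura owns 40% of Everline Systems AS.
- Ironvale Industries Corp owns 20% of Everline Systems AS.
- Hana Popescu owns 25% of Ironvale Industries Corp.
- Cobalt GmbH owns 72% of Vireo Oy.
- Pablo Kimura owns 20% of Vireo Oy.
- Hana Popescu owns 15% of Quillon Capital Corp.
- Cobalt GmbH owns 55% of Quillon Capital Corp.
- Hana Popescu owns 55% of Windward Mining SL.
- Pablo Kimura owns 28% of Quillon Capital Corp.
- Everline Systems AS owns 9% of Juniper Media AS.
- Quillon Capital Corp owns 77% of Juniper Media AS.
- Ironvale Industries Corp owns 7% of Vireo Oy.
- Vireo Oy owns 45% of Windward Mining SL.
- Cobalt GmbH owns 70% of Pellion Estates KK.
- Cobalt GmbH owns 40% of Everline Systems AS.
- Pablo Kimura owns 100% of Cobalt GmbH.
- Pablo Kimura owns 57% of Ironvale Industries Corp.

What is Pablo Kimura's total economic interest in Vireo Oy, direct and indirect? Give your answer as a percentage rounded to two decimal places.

Pablo reaches Vireo along 3 paths.
Via Cobalt: 100% × 72% = 72%.
Direct stake: 20% = 20%.
Via Ironvale: 57% × 7% = 3.99%.
Total: 72% + 20% + 3.99% = 95.99%.

95.99%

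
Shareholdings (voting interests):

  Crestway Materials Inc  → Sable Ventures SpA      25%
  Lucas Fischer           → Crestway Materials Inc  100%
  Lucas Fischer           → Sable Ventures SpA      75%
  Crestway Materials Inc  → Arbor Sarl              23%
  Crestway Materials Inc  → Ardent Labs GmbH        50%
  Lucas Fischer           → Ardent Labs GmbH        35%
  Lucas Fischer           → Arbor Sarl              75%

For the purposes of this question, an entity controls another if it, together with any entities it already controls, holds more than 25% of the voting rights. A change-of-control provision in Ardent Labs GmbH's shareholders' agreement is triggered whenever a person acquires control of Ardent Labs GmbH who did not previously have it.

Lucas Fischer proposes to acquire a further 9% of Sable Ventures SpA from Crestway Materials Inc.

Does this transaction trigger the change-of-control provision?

No

The purchase adds only to Lucas's holdings (Crestway's stake shrinks), so Lucas is the only person who could newly come to control Ardent.
Lucas holds 100% of Crestway, so Lucas controls Crestway.
Lucas and Crestway together hold 35% + 50% = 85% of Ardent, so Lucas controls Ardent.
So Lucas already controls Ardent before the transaction.
After the purchase, Lucas's direct stake in Sable rises to 75% + 9% = 84%, and Crestway's stake falls to 16%.
Lucas controlled Ardent already, so this is not a new person acquiring control; every other person's position is unchanged or reduced.
No new person acquires control, so the clause is not triggered.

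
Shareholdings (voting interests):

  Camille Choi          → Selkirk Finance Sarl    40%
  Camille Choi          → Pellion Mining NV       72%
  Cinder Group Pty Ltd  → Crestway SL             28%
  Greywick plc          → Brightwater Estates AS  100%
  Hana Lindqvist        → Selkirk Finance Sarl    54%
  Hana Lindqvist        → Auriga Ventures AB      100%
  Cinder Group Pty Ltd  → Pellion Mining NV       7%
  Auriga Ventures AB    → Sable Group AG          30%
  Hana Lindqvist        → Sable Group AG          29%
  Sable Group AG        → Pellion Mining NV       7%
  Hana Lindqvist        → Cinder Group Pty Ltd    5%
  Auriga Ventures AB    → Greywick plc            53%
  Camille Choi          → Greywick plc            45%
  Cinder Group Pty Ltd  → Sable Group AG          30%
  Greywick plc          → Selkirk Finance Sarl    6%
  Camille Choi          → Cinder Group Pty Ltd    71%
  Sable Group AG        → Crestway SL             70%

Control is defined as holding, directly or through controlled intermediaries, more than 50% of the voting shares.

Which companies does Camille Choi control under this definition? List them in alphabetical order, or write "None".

Cinder Group Pty Ltd, Pellion Mining NV

Camille holds 71% of Cinder, so Camille controls Cinder.
Cinder and Camille together hold 7% + 72% = 79% of Pellion, so Camille controls Pellion.
No other company's threshold is met.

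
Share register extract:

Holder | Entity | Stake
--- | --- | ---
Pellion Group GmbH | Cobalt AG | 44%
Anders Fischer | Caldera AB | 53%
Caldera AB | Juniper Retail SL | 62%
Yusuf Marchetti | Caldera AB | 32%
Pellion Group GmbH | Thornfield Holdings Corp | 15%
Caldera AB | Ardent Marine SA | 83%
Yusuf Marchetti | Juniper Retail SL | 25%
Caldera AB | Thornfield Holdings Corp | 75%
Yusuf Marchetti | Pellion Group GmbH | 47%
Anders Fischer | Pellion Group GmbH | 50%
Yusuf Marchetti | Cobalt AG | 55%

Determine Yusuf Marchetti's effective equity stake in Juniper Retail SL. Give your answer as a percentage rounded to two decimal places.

44.84%

Yusuf reaches Juniper along 2 paths.
Direct stake: 25% = 25%.
Via Caldera: 32% × 62% = 19.84%.
Total: 25% + 19.84% = 44.84%.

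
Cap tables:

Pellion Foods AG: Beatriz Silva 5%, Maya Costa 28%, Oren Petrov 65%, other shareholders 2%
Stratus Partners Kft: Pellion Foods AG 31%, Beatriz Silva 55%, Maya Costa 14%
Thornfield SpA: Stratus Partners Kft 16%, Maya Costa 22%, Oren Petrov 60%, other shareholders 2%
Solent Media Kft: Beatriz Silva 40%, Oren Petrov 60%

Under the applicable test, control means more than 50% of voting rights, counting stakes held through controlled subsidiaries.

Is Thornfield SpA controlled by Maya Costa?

Maya's largest direct stake is 28% in Pellion, which does not meet the threshold, so Maya controls no company.
In Thornfield, Maya's side holds only 22%, not > 50%.
So Maya does not control Thornfield.

No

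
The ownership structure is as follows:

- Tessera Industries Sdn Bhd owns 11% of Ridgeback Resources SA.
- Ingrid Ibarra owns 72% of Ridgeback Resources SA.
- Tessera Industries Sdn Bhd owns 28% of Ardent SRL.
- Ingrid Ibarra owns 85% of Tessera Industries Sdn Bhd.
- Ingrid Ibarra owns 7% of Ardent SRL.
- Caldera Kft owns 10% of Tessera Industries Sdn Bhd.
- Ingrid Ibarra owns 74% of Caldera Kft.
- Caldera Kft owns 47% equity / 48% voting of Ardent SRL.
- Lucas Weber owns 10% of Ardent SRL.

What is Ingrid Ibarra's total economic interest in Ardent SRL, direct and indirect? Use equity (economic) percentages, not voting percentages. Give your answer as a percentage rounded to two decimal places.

Ingrid reaches Ardent along 4 paths.
Via Caldera: 74% × 47% = 34.78%.
Via Tessera: 85% × 28% = 23.8%.
Via Caldera → Tessera: 74% × 10% × 28% = 2.072%.
Direct stake: 7% = 7%.
Total: 34.78% + 23.8% + 2.072% + 7% = 67.652%.
Rounded: 67.65%.

67.65%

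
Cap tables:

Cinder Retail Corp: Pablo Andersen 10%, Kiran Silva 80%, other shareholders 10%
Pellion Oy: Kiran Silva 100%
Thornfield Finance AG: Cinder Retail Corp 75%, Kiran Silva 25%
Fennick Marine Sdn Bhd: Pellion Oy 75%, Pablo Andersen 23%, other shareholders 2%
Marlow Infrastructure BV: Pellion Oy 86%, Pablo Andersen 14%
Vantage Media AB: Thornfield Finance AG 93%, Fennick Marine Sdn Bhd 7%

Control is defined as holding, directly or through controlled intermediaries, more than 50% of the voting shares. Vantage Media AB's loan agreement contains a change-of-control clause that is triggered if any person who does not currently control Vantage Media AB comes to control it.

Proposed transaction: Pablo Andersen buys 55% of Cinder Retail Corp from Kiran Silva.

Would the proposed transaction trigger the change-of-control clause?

The purchase adds only to Pablo's holdings (Kiran's stake shrinks), so Pablo is the only person who could newly come to control Vantage.
Pablo's largest direct stake is 23% in Fennick, which does not meet the threshold, so Pablo controls no company.
Neither Pablo nor any entity Pablo controls holds any voting interest in Vantage.
So before the transaction, Pablo does not control Vantage.
After the purchase, Pablo's direct stake in Cinder rises to 10% + 55% = 65%, and Kiran's stake falls to 25%.
Pablo holds 65% of Cinder, so Pablo controls Cinder.
Cinder holds 75% of Thornfield, so Pablo controls Thornfield.
Thornfield holds 93% of Vantage, so Pablo controls Vantage.
Pablo did not control Vantage before and does after, so the clause is triggered.

Yes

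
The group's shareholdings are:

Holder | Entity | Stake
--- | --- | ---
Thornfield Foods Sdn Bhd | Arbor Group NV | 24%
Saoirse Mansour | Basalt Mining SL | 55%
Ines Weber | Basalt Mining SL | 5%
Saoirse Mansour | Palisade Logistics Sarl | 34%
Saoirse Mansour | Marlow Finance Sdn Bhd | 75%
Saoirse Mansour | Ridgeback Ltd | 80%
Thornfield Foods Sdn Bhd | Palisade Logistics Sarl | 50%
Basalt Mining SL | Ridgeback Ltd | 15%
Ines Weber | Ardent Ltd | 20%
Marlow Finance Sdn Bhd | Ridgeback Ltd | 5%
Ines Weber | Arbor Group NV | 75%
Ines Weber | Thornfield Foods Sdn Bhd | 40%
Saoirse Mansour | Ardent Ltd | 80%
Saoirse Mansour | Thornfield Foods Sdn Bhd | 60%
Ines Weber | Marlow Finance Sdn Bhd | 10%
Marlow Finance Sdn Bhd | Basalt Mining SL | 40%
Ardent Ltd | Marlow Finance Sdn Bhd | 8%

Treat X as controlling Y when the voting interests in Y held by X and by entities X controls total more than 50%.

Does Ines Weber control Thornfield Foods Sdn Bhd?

No

Ines holds 75% of Arbor, so Ines controls Arbor.
In Thornfield, Ines's side holds only 40%, not > 50%.
So Ines does not control Thornfield.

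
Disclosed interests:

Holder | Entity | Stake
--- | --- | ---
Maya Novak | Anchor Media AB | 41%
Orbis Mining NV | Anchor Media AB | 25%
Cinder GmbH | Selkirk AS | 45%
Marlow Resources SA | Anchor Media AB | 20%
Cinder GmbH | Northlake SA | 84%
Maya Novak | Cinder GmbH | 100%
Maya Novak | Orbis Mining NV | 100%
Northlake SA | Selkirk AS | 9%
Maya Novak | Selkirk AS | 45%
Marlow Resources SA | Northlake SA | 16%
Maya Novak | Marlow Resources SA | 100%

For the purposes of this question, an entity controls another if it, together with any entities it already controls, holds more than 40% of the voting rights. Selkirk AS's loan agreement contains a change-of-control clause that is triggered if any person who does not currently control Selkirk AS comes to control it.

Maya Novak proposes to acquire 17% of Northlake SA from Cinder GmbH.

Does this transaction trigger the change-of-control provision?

The purchase adds only to Maya's holdings (Cinder's stake shrinks), so Maya is the only person who could newly come to control Selkirk.
Maya holds 100% of Marlow, so Maya controls Marlow.
Maya holds 100% of Cinder, so Maya controls Cinder.
Cinder and Marlow together hold 84% + 16% = 100% of Northlake, so Maya controls Northlake.
Maya and Cinder and Northlake together hold 45% + 45% + 9% = 99% of Selkirk, so Maya controls Selkirk.
So Maya already controls Selkirk before the transaction.
After the purchase, Maya holds 17% of Northlake directly, and Cinder's stake falls to 67%.
Maya controlled Selkirk already, so this is not a new person acquiring control; every other person's position is unchanged or reduced.
No new person acquires control, so the clause is not triggered.

No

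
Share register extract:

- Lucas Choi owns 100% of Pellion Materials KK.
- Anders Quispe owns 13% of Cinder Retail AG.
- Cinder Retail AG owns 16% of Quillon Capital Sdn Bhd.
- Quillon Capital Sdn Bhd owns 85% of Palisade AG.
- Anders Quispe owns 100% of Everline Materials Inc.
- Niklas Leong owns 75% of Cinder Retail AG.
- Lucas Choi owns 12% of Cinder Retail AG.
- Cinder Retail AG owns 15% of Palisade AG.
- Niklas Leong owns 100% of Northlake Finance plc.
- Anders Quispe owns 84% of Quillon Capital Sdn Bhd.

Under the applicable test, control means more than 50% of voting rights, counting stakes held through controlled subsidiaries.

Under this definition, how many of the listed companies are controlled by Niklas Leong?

Niklas holds 100% of Northlake, so Niklas controls Northlake.
Niklas holds 75% of Cinder, so Niklas controls Cinder.
No other company's threshold is met.
Niklas controls 2 companies.

2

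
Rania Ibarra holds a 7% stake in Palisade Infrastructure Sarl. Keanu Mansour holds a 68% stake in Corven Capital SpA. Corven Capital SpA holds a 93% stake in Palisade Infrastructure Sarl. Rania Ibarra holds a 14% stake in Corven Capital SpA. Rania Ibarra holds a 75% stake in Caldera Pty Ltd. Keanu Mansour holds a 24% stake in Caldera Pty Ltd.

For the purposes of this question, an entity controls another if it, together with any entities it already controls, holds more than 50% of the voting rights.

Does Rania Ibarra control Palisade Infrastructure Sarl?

Rania holds 75% of Caldera, so Rania controls Caldera.
In Palisade, Rania's side holds only 7%, not > 50%.
So Rania does not control Palisade.

No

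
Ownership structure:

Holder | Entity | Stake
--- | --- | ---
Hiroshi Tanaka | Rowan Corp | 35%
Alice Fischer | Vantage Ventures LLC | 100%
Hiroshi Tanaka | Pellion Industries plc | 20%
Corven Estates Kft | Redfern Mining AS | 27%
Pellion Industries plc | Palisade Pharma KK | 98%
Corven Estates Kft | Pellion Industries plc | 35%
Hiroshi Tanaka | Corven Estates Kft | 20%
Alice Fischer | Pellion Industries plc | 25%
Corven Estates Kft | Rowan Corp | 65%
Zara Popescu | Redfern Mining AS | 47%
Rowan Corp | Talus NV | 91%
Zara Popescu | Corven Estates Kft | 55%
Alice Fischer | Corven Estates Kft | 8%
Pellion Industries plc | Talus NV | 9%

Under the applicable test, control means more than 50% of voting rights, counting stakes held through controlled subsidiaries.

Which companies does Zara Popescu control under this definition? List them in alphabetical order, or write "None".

Zara holds 55% of Corven, so Zara controls Corven.
Corven holds 65% of Rowan, so Zara controls Rowan.
Corven and Zara together hold 27% + 47% = 74% of Redfern, so Zara controls Redfern.
Rowan holds 91% of Talus, so Zara controls Talus.
No other company's threshold is met.

Corven Estates Kft, Redfern Mining AS, Rowan Corp, Talus NV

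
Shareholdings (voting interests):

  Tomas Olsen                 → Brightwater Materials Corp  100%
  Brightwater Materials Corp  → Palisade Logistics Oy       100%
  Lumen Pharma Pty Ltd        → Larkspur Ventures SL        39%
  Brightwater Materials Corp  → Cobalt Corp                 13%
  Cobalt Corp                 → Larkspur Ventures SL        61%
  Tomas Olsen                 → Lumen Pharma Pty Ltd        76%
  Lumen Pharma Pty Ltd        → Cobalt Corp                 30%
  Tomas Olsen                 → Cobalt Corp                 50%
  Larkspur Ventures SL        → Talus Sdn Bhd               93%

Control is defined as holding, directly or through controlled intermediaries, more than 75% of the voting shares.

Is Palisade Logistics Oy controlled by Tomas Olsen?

Yes

Tomas holds 100% of Brightwater, so Tomas controls Brightwater.
Brightwater holds 100% of Palisade, so Tomas controls Palisade.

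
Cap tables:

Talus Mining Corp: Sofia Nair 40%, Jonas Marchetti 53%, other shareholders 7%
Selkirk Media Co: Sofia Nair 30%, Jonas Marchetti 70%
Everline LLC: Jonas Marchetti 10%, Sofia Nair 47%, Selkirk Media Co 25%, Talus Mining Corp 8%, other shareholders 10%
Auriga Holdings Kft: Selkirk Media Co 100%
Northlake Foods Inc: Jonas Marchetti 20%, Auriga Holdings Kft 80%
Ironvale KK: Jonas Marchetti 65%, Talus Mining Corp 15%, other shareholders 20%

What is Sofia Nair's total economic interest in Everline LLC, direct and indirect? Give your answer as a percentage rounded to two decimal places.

57.70%

Sofia reaches Everline along 3 paths.
Direct stake: 47% = 47%.
Via Selkirk: 30% × 25% = 7.5%.
Via Talus: 40% × 8% = 3.2%.
Total: 47% + 7.5% + 3.2% = 57.7%.
Rounded: 57.70%.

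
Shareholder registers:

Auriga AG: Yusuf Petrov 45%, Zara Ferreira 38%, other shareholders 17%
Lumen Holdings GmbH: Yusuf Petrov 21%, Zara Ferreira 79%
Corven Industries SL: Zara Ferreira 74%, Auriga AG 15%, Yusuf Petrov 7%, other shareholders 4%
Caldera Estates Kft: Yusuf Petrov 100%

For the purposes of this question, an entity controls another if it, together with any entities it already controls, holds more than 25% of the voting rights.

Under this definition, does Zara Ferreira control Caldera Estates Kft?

Zara holds 38% of Auriga, so Zara controls Auriga.
Zara holds 79% of Lumen, so Zara controls Lumen.
Zara and Auriga together hold 74% + 15% = 89% of Corven, so Zara controls Corven.
Neither Zara nor any entity Zara controls holds any voting interest in Caldera.
So Zara does not control Caldera.

No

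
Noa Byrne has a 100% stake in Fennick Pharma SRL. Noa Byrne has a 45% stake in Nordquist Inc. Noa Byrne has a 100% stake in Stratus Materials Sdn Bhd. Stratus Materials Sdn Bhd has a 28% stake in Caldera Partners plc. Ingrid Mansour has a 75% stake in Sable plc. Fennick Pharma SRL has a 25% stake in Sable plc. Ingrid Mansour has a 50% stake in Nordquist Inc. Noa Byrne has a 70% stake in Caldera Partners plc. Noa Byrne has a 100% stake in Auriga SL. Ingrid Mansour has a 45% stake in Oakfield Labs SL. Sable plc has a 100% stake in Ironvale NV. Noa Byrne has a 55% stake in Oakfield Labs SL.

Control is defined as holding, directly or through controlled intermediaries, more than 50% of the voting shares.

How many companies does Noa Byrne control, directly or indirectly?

5

Noa holds 100% of Fennick, so Noa controls Fennick.
Noa holds 55% of Oakfield, so Noa controls Oakfield.
Noa holds 100% of Stratus, so Noa controls Stratus.
Stratus and Noa together hold 28% + 70% = 98% of Caldera, so Noa controls Caldera.
Noa holds 100% of Auriga, so Noa controls Auriga.
No other company's threshold is met.
Noa controls 5 companies.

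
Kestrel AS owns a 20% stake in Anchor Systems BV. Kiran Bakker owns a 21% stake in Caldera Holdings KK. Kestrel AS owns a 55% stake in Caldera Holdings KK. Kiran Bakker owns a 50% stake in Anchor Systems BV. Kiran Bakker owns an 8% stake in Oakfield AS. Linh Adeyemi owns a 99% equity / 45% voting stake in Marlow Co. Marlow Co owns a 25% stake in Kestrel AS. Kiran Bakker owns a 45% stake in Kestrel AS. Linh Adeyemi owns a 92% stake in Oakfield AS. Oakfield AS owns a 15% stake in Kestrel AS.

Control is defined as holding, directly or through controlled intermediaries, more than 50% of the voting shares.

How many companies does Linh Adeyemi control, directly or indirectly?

1

Linh holds 92% of Oakfield, so Linh controls Oakfield.
No other company's threshold is met.
Linh controls 1 company.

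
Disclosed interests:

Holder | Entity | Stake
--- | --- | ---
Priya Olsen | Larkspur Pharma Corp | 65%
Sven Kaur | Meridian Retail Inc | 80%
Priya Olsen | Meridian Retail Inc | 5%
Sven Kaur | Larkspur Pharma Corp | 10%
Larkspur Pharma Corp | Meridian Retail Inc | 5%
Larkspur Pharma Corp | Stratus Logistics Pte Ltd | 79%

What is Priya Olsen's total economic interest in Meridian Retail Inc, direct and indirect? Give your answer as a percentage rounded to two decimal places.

8.25%

Priya reaches Meridian along 2 paths.
Via Larkspur: 65% × 5% = 3.25%.
Direct stake: 5% = 5%.
Total: 3.25% + 5% = 8.25%.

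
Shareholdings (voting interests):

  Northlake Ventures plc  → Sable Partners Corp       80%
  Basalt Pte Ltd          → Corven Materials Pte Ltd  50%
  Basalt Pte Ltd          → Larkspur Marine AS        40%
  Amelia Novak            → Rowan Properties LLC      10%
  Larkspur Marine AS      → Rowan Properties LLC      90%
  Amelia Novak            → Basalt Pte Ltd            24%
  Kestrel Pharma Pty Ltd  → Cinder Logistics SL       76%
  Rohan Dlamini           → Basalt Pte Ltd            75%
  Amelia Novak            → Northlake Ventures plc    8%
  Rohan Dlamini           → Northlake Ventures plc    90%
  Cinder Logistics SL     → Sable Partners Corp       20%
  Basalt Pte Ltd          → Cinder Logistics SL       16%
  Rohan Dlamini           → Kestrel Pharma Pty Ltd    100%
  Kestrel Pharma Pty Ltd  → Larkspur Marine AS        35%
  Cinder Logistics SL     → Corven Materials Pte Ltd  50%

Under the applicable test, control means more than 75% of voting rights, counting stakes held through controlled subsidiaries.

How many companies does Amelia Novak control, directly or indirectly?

Amelia's largest direct stake is 24% in Basalt, which does not meet the threshold.
Amelia controls 0 companies.

0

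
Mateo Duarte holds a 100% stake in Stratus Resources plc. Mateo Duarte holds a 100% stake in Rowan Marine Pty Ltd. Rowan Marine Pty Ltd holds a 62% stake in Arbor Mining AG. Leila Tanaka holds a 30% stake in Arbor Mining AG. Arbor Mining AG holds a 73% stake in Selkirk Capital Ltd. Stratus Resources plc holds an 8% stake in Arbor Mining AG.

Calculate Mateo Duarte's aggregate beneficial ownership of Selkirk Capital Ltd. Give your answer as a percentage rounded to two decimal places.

Mateo reaches Selkirk along 2 paths.
Via Rowan → Arbor: 100% × 62% × 73% = 45.26%.
Via Stratus → Arbor: 100% × 8% × 73% = 5.84%.
Total: 45.26% + 5.84% = 51.1%.
Rounded: 51.10%.

51.10%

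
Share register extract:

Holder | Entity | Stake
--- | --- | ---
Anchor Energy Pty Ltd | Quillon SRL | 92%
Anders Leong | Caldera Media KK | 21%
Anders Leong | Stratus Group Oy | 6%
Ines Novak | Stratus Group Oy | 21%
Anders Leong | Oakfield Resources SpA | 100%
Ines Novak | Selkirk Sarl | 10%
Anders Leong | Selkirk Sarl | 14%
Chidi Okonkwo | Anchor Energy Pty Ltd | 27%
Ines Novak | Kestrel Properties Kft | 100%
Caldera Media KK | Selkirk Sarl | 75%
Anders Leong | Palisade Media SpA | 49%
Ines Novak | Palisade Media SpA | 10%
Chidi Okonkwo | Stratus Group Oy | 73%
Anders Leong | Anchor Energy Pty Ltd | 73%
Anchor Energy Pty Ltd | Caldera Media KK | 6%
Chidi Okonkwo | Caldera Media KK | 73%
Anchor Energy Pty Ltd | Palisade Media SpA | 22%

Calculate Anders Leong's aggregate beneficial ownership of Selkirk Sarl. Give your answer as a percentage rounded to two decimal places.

Anders reaches Selkirk along 3 paths.
Direct stake: 14% = 14%.
Via Anchor → Caldera: 73% × 6% × 75% = 3.285%.
Via Caldera: 21% × 75% = 15.75%.
Total: 14% + 3.285% + 15.75% = 33.035%.
Rounded: 33.04%.

33.04%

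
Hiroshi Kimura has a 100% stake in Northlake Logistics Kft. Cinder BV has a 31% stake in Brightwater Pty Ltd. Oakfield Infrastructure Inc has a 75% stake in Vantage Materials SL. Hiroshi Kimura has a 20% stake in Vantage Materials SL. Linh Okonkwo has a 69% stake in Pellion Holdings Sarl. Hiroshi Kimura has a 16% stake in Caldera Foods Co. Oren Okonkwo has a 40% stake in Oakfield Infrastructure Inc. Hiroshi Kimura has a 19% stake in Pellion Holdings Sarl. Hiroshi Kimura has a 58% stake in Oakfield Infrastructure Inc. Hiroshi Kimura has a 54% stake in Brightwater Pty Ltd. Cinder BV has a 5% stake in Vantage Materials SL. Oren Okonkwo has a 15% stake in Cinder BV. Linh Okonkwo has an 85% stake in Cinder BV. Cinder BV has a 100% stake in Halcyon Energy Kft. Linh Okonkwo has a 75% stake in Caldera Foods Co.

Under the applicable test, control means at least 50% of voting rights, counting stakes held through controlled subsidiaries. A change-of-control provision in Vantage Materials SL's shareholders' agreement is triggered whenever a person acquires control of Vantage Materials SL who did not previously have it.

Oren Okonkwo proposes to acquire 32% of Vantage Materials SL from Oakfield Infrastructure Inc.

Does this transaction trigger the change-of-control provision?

No

The purchase adds only to Oren's holdings (Oakfield's stake shrinks), so Oren is the only person who could newly come to control Vantage.
Oren's largest direct stake is 40% in Oakfield, which does not meet the threshold, so Oren controls no company.
Neither Oren nor any entity Oren controls holds any voting interest in Vantage.
So before the transaction, Oren does not control Vantage.
After the purchase, Oren holds 32% of Vantage directly, and Oakfield's stake falls to 43%.
After the transaction, Oren's side holds 32% of Vantage, not ≥ 50%, so Oren still does not control Vantage.
No new person acquires control, so the clause is not triggered.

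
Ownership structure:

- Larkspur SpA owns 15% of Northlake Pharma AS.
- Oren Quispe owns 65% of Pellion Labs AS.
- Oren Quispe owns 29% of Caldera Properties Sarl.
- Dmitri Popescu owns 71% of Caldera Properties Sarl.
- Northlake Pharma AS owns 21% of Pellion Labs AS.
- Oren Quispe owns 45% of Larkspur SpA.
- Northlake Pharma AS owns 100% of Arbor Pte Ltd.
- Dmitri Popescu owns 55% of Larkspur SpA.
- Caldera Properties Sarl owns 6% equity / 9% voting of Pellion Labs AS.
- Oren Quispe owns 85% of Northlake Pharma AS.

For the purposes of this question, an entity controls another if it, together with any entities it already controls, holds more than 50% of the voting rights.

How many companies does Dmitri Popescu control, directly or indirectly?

2

Dmitri holds 55% of Larkspur, so Dmitri controls Larkspur.
Dmitri holds 71% of Caldera, so Dmitri controls Caldera.
No other company's threshold is met.
Dmitri controls 2 companies.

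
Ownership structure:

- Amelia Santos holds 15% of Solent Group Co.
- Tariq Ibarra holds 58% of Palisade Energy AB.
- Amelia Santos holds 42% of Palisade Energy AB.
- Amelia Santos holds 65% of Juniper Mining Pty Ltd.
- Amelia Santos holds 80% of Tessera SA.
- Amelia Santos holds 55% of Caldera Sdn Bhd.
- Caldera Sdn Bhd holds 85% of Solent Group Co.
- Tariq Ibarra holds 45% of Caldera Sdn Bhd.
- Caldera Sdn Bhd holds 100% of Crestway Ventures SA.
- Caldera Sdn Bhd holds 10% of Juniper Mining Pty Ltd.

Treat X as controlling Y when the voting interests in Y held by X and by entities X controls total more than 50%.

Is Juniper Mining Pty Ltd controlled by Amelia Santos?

Amelia holds 55% of Caldera, so Amelia controls Caldera.
Amelia and Caldera together hold 65% + 10% = 75% of Juniper, so Amelia controls Juniper.

Yes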